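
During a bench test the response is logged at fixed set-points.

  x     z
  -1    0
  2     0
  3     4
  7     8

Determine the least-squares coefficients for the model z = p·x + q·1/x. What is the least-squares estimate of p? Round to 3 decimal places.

Sums needed: Σx·x = 63, Σx·1/x = 4, Σ1/x·1/x = 2437/1764.
Right-hand side: Σx·z = 68, Σ1/x·z = 52/21.
Normal equations: [[63, 4]; [4, 2437/1764]]·[p, q]ᵀ = [68, 52/21]ᵀ.
Eliminating q: (2437/1764)·(row 1) − 4·(row 2) gives (1989/28)·p = (2437/1764)·68 − 4·(52/21) = 37061/441, so p = 148244/125307.
Then q = ((52/21) − 4·(148244/125307))/(2437/1764) = -3248/1989.

p = 1.183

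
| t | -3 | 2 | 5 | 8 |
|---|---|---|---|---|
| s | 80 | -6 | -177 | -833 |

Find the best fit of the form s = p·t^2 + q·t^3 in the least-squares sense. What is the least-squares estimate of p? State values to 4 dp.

p = 2.8593

The normal system MᵀM·[p, q]ᵀ = Mᵀs is [[4818, 35682]; [35682, 278562]]·[p, q]ᵀ = [-57041, -450829]ᵀ.
det = 4818·278562 − 35682² = 68906592.
p = ((-57041)·278562 − 35682·(-450829))/68906592 = 2736463/957036; q = (4818·(-450829) − 35682·(-57041))/68906592 = -633135/319012.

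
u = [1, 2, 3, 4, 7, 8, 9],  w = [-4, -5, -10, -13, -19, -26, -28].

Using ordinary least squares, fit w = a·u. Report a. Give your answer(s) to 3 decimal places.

a = -3.076

The normal equations are: 224·a = -689.
a = (-689)/224 = -3.07589.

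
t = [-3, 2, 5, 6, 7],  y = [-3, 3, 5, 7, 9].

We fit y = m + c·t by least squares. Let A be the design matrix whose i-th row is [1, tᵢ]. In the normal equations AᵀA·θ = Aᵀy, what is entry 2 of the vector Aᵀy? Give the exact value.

Entry 2 ↔ basis t, so (Aᵀy)_{2} = Σᵢ (t)·yᵢ = (-3)·(-3) + (2)·(3) + (5)·(5) + (6)·(7) + (7)·(9) = 145.

145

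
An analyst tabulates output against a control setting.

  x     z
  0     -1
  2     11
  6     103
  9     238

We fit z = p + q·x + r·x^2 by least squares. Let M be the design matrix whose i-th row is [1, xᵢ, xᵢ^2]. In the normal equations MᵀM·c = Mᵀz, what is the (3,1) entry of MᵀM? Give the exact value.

121

Row 3 ↔ basis x^2, column 1 ↔ basis 1, so (MᵀM)_{3,1} = Σᵢ x^2 = (0)·(1) + (4)·(1) + (36)·(1) + (81)·(1) = 121.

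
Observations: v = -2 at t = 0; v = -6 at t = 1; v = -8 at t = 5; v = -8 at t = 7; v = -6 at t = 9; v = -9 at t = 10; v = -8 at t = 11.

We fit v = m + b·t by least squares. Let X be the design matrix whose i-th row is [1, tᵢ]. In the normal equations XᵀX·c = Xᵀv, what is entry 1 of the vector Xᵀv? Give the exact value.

-47

Entry 1 ↔ basis 1, so (Xᵀv)_{1} = Σᵢ vᵢ = (1)·(-2) + (1)·(-6) + (1)·(-8) + (1)·(-8) + (1)·(-6) + (1)·(-9) + (1)·(-8) = -47.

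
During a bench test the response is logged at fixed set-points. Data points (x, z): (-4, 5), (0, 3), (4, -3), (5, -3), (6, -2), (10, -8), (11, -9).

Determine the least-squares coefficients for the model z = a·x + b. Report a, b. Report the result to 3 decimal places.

a = -0.956, b = 1.940

The normal equations are: 314·a + 32·b = -238;  32·a + 7·b = -17.
Eliminating b: 7·(row 1) − 32·(row 2) gives 1174·a = 7·(-238) − 32·(-17) = -1122, so a = -561/587.
Then b = ((-17) − 32·(-561/587))/7 = 1139/587.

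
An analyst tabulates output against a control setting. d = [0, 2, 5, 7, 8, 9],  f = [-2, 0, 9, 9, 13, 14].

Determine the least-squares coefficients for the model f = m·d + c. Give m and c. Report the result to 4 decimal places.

m = 1.8435, c = -2.3581

Sums needed: Σd·d = 223, Σd = 31, Σ1 = 6.
And Σd·f = 338, Σf = 43.
So XᵀX·[m, c]ᵀ = Xᵀf: [[223, 31]; [31, 6]]·[m, c]ᵀ = [338, 43]ᵀ.
Eliminating c: 6·(row 1) − 31·(row 2) gives 377·m = 6·338 − 31·43 = 695, so m = 695/377.
Then c = (43 − 31·(695/377))/6 = -889/377.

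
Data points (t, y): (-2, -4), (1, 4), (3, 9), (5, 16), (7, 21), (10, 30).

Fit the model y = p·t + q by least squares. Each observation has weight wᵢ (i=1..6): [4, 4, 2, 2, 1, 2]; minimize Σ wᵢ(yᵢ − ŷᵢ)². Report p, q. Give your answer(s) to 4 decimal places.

The normal equations are: 337·p + 39·q = 1009;  39·p + 15·q = 131.
Determinant 337·15 − 39² = 3534.
p = (1009·15 − 39·131)/3534 = 1671/589; q = (337·131 − 39·1009)/3534 = 2398/1767.

p = 2.8370, q = 1.3571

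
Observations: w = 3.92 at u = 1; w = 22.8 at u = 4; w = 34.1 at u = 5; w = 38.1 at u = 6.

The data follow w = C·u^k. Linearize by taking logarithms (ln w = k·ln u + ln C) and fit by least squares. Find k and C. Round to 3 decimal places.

Let Y = ln w. Fitting Y = k·ln u + ln C by least squares:
Sums: Σln u = 4.7875, Σ(ln u)² = 7.7225, Σln w = 11.6624, Σln u·ln w = 16.5372.
Normal system: [[7.7225, 4.7875]; [4.7875, 4]]·[k, ln C]ᵀ = [16.5372, 11.6624]ᵀ.
Solving (det = 7.9699): k = 1.29427, ln C = 1.36651, so C = exp(1.36651) = 3.92165.

k = 1.294, C = 3.922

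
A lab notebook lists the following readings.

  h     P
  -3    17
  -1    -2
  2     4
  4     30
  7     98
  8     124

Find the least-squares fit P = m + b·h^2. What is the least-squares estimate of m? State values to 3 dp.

m = -2.780

Normal-equation sums: Σ1 = 6, Σh^2 = 143, Σh^2·h^2 = 6851.
And ΣP = 271, Σh^2·P = 13385.
So AᵀA·[m, b]ᵀ = AᵀP: [[6, 143]; [143, 6851]]·[m, b]ᵀ = [271, 13385]ᵀ.
Eliminating b: 6851·(row 1) − 143·(row 2) gives 20657·m = 6851·271 − 143·13385 = -57434, so m = -4418/1589.
Then b = (13385 − 143·(-4418/1589))/6851 = 41557/20657.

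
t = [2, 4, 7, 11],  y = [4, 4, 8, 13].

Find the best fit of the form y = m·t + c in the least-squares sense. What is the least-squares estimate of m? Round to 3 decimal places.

m = 1.065

Compute the Gram sums: Σt·t = 190, Σt = 24, Σ1 = 4.
For Xᵀy: Σt·y = 223, Σy = 29.
So XᵀX·[m, c]ᵀ = Xᵀy: [[190, 24]; [24, 4]]·[m, c]ᵀ = [223, 29]ᵀ.
Determinant 190·4 − 24² = 184.
m = (223·4 − 24·29)/184 = 49/46; c = (190·29 − 24·223)/184 = 79/92.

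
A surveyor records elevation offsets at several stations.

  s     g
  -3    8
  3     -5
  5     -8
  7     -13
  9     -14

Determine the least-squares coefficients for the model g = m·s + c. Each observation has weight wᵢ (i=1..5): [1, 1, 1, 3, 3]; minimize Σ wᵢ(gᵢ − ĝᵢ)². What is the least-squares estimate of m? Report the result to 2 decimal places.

Forming MᵀWM = [[433, 53]; [53, 9]] and MᵀWg = [-730, -86]ᵀ gives MᵀWM·[m, c]ᵀ = MᵀWg.
Eliminating c: 9·(row 1) − 53·(row 2) gives 1088·m = 9·(-730) − 53·(-86) = -2012, so m = -503/272.
Then c = ((-86) − 53·(-503/272))/9 = 363/272.

m = -1.85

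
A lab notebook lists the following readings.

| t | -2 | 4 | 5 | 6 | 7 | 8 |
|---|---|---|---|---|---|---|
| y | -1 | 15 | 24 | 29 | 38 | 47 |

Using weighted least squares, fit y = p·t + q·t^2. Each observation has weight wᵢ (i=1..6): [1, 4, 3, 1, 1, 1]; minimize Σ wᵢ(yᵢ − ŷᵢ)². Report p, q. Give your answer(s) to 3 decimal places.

p = 1.933, q = 0.504

Normal-equation sums: Σwᵢ·t·t = 292, Σwᵢ·t·t^2 = 1694, Σwᵢ·t^2·t^2 = 10708.
For AᵀWy: Σwᵢ·t·y = 1418, Σwᵢ·t^2·y = 8670.
So AᵀWA·[p, q]ᵀ = AᵀWy: [[292, 1694]; [1694, 10708]]·[p, q]ᵀ = [1418, 8670]ᵀ.
det = 292·10708 − 1694² = 257100.
p = (1418·10708 − 1694·8670)/257100 = 124241/64275; q = (292·8670 − 1694·1418)/257100 = 32387/64275.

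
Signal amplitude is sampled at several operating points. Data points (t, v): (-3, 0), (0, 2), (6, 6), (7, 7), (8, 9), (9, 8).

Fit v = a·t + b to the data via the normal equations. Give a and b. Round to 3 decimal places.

a = 0.723, b = 2.078

Compute the Gram sums: Σt·t = 239, Σt = 27, Σ1 = 6.
And Σt·v = 229, Σv = 32.
Δ = 239·6 − 27² = 705.
a = (229·6 − 27·32)/705 = 34/47; b = (239·32 − 27·229)/705 = 293/141.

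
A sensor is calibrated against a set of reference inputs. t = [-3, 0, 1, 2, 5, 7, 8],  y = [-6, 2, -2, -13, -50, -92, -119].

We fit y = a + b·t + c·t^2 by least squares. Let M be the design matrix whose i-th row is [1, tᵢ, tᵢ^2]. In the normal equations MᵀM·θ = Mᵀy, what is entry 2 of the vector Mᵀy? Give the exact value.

Entry 2 ↔ basis t, so (Mᵀy)_{2} = Σᵢ (t)·yᵢ = (-3)·(-6) + (0)·(2) + (1)·(-2) + (2)·(-13) + (5)·(-50) + (7)·(-92) + (8)·(-119) = -1856.

-1856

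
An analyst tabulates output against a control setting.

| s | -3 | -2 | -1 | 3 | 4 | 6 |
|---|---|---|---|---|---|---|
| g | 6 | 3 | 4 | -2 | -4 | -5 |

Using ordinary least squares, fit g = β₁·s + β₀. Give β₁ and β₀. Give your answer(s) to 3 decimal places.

β₁ = -1.232, β₀ = 1.771

Entries of XᵀX: Σs·s = 75, Σs = 7, Σ1 = 6.
Right-hand side: Σs·g = -80, Σg = 2.
So XᵀX·[β₁, β₀]ᵀ = Xᵀg: [[75, 7]; [7, 6]]·[β₁, β₀]ᵀ = [-80, 2]ᵀ.
det = 75·6 − 7² = 401.
β₁ = ((-80)·6 − 7·2)/401 = -494/401; β₀ = (75·2 − 7·(-80))/401 = 710/401.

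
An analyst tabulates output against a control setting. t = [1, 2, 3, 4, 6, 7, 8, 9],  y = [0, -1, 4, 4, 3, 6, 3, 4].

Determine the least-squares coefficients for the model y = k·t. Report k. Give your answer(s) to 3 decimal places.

k = 0.562

Entries of AᵀA: Σt·t = 260.
Right-hand side: Σt·y = 146.
Hence k = 146 / 260 ≈ 0.561538.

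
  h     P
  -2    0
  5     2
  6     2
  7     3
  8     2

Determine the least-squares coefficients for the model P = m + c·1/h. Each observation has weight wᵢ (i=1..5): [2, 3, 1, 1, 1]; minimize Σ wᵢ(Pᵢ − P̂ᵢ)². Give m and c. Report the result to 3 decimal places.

Compute the Gram sums: Σwᵢ·1 = 8, Σwᵢ·1/h = 29/840, Σwᵢ·1/h·1/h = 482497/705600.
For XᵀWP: Σwᵢ·P = 13, Σwᵢ·1/h·P = 929/420.
XᵀWX·[m, c]ᵀ = XᵀWP becomes [[8, 29/840]; [29/840, 482497/705600]]·[m, c]ᵀ = [13, 929/420]ᵀ.
det = 8·(482497/705600) − (29/840)² = 110261/20160.
m = (13·(482497/705600) − (29/840)·(929/420))/(110261/20160) = 6218579/3859135; c = (8·(929/420) − (29/840)·13)/(110261/20160) = 347688/110261.

m = 1.611, c = 3.153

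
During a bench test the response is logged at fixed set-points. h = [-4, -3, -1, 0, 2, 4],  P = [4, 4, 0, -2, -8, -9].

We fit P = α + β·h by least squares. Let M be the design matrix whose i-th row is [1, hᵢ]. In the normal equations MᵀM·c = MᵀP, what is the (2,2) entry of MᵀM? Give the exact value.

46

Row 2 ↔ basis h, column 2 ↔ basis h, so (MᵀM)_{2,2} = Σᵢ (h)·(h) = (-4)·(-4) + (-3)·(-3) + (-1)·(-1) + (0)·(0) + (2)·(2) + (4)·(4) = 46.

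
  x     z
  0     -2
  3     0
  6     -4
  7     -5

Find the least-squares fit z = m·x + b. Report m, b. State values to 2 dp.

m = -0.50, b = -0.75

Forming MᵀM = [[94, 16]; [16, 4]] and Mᵀz = [-59, -11]ᵀ gives MᵀM·[m, b]ᵀ = Mᵀz.
Δ = 94·4 − 16² = 120.
m = ((-59)·4 − 16·(-11))/120 = -1/2; b = (94·(-11) − 16·(-59))/120 = -3/4.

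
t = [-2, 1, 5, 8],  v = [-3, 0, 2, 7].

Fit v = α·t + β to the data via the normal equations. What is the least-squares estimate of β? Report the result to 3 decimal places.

Entries of AᵀA: Σt·t = 94, Σt = 12, Σ1 = 4.
Moment sums: Σt·v = 72, Σv = 6.
AᵀA·[α, β]ᵀ = Aᵀv becomes [[94, 12]; [12, 4]]·[α, β]ᵀ = [72, 6]ᵀ.
Δ = 94·4 − 12² = 232.
α = (72·4 − 12·6)/232 = 27/29; β = (94·6 − 12·72)/232 = -75/58.

β = -1.293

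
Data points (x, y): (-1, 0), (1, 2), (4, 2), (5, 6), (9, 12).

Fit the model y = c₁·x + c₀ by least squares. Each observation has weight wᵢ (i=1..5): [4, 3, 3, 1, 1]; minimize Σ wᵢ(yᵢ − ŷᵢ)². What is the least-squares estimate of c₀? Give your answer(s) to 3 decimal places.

c₀ = 0.482

Sums needed: Σwᵢ·x·x = 161, Σwᵢ·x = 25, Σwᵢ·1 = 12.
Moment sums: Σwᵢ·x·y = 168, Σwᵢ·y = 30.
Δ = 161·12 − 25² = 1307.
c₁ = (168·12 − 25·30)/1307 = 1266/1307; c₀ = (161·30 − 25·168)/1307 = 630/1307.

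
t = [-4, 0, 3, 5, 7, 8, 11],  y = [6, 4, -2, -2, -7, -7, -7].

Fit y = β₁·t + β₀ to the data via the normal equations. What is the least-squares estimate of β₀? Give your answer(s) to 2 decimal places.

From the data, Σt·t = 284, Σt = 30, Σ1 = 7.
For Xᵀy: Σt·y = -222, Σy = -15.
Normal equations: [[284, 30]; [30, 7]]·[β₁, β₀]ᵀ = [-222, -15]ᵀ.
Δ = 284·7 − 30² = 1088.
β₁ = ((-222)·7 − 30·(-15))/1088 = -69/68; β₀ = (284·(-15) − 30·(-222))/1088 = 75/34.

β₀ = 2.21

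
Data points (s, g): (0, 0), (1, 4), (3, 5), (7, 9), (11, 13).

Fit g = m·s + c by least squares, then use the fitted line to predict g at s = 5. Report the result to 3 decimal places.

ĝ = 6.839

Normal-equation sums: Σs·s = 180, Σs = 22, Σ1 = 5.
Right-hand side: Σs·g = 225, Σg = 31.
MᵀM·[m, c]ᵀ = Mᵀg becomes [[180, 22]; [22, 5]]·[m, c]ᵀ = [225, 31]ᵀ.
Determinant 180·5 − 22² = 416.
m = (225·5 − 22·31)/416 = 443/416; c = (180·31 − 22·225)/416 = 315/208.
At s = 5: ĝ = (443/416)·(5) + (315/208)·(1) = 2845/416.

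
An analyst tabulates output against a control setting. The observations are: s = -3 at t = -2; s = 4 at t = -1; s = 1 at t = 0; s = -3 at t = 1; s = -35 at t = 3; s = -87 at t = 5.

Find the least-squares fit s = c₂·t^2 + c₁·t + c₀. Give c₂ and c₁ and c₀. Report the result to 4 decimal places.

c₂ = -2.8906, c₁ = -3.4524, c₀ = 2.2228

AᵀA·[c₂, c₁, c₀]ᵀ = Aᵀs reads: 724·c₂ + 144·c₁ + 40·c₀ = -2501;  144·c₂ + 40·c₁ + 6·c₀ = -541;  40·c₂ + 6·c₁ + 6·c₀ = -123.
(Σt^2·t^2 = 724, Σt^2·t = 144, Σt^2 = 40, Σt·t = 40, Σt = 6, Σ1 = 6, Σt^2·s = -2501, Σt·s = -541, Σs = -123.)
Row-reducing yields c₂ = -20523/7100, c₁ = -6128/1775, c₀ = 7891/3550.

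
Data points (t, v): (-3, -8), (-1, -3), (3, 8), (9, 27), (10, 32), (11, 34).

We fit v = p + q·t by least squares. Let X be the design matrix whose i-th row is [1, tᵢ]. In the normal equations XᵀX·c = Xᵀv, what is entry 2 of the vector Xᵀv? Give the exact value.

Entry 2 ↔ basis t, so (Xᵀv)_{2} = Σᵢ (t)·vᵢ = (-3)·(-8) + (-1)·(-3) + (3)·(8) + (9)·(27) + (10)·(32) + (11)·(34) = 988.

988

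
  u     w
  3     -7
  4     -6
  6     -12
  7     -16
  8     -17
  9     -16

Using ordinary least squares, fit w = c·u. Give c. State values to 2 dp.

Entries of AᵀA: Σu·u = 255.
And Σu·w = -509.
So AᵀA·[c]ᵀ = Aᵀw: [[255]]·[c]ᵀ = [-509]ᵀ.
Hence c = -509 / 255 ≈ -1.99608.

c = -2.00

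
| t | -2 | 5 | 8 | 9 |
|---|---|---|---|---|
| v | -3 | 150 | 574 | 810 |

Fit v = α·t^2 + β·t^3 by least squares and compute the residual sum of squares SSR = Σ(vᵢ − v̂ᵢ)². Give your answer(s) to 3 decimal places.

SSR = 3.631

The normal system XᵀX·[α, β]ᵀ = Xᵀv is [[11298, 94910]; [94910, 809274]]·[α, β]ᵀ = [106084, 903152]ᵀ.
Δ = 11298·809274 − 94910² = 135269552.
α = (106084·809274 − 94910·903152)/135269552 = 16608337/16908694; β = (11298·903152 − 94910·106084)/135269552 = 16922357/16908694.
Residuals: 9109713/8454347, 2900525/8454347, -10794998/8454347, 7184295/8454347; SSR = 30699709/8454347.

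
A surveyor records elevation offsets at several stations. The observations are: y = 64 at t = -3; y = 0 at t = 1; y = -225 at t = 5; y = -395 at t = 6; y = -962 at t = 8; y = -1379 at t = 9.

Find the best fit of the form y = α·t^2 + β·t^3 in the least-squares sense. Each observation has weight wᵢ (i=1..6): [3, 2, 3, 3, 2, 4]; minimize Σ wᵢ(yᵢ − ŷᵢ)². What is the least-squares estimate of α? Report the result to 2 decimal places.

Compute the Gram sums: Σwᵢ·t^2·t^2 = 40444, Σwᵢ·t^2·t^3 = 333708, Σwᵢ·t^3·t^3 = 2839084.
Moment sums: Σwᵢ·t^2·y = -627739, Σwᵢ·t^3·y = -5351771.
Normal equations: [[40444, 333708]; [333708, 2839084]]·[α, β]ᵀ = [-627739, -5351771]ᵀ.
det = 40444·2839084 − 333708² = 3462884032.
α = ((-627739)·2839084 − 333708·(-5351771))/3462884032 = 116407681/108215126; β = (40444·(-5351771) − 333708·(-627739))/3462884032 = -435343757/216430252.

α = 1.08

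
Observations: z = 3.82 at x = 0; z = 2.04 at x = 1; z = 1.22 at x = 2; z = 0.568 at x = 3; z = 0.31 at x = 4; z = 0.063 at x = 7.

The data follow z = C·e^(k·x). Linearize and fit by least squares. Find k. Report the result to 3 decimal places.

k = -0.592

Let Y = ln z. Fitting Y = k·x + ln C by least squares:
XᵀX = [[79.0000, 17.0000]; [17.0000, 6]], rhs = [-24.6233, -2.2494]ᵀ  (here Σx = 17.0000, Σ(x)² = 79.0000, Σln z = -2.2494, Σx·ln z = -24.6233).
Solving (det = 185.0000): k = -0.59189, ln C = 1.30214.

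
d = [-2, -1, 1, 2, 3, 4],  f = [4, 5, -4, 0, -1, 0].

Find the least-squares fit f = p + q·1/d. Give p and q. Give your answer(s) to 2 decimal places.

p = 1.10, q = -4.48

Compute the Gram sums: Σ1 = 6, Σ1/d = 7/12, Σ1/d·1/d = 385/144.
Right-hand side: Σf = 4, Σ1/d·f = -34/3.
XᵀX·[p, q]ᵀ = Xᵀf becomes [[6, 7/12]; [7/12, 385/144]]·[p, q]ᵀ = [4, -34/3]ᵀ.
Eliminating q: (385/144)·(row 1) − (7/12)·(row 2) gives (2261/144)·p = (385/144)·4 − (7/12)·(-34/3) = 623/36, so p = 356/323.
Then q = ((-34/3) − (7/12)·(356/323))/(385/144) = -10128/2261.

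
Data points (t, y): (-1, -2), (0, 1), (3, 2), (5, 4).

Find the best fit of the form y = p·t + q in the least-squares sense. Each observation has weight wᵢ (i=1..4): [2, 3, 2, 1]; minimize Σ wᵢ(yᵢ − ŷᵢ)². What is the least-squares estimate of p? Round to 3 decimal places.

Compute the Gram sums: Σwᵢ·t·t = 45, Σwᵢ·t = 9, Σwᵢ·1 = 8.
Right-hand side: Σwᵢ·t·y = 36, Σwᵢ·y = 7.
So MᵀWM·[p, q]ᵀ = MᵀWy: [[45, 9]; [9, 8]]·[p, q]ᵀ = [36, 7]ᵀ.
Eliminating q: 8·(row 1) − 9·(row 2) gives 279·p = 8·36 − 9·7 = 225, so p = 25/31.
Then q = (7 − 9·(25/31))/8 = -1/31.

p = 0.806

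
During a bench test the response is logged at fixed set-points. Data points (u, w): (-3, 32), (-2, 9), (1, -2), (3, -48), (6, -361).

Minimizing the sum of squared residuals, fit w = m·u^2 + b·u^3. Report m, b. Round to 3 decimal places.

m = -0.921, b = -1.517

Setting ∂/∂m … = 0 gives: 1475·m + 7745·b = -13106;  7745·m + 48179·b = -80210.
Δ = 1475·48179 − 7745² = 11079000.
m = ((-13106)·48179 − 7745·(-80210))/11079000 = -850627/923250; b = (1475·(-80210) − 7745·(-13106))/11079000 = -280063/184650.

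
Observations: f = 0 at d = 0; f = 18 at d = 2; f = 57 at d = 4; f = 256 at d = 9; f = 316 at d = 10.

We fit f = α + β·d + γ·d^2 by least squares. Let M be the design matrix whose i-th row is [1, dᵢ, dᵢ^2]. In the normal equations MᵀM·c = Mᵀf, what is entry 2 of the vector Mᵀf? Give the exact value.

5728

Entry 2 ↔ basis d, so (Mᵀf)_{2} = Σᵢ (d)·fᵢ = (0)·(0) + (2)·(18) + (4)·(57) + (9)·(256) + (10)·(316) = 5728.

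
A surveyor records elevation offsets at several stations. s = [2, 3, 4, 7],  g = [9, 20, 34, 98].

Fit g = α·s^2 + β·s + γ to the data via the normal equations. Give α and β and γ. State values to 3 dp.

α = 1.754, β = 1.997, γ = -1.945

Normal-equation sums: Σs^2·s^2 = 2754, Σs^2·s = 442, Σs^2 = 78, Σs·s = 78, Σs = 16, Σ1 = 4.
For Mᵀg: Σs^2·g = 5562, Σs·g = 900, Σg = 161.
MᵀM·[α, β, γ]ᵀ = Mᵀg becomes [[2754, 442, 78]; [442, 78, 16]; [78, 16, 4]]·[α, β, γ]ᵀ = [5562, 900, 161]ᵀ.
Inverting the 3×3 Gram matrix, [α, β, γ]ᵀ = [635/362, 723/362, -352/181]ᵀ.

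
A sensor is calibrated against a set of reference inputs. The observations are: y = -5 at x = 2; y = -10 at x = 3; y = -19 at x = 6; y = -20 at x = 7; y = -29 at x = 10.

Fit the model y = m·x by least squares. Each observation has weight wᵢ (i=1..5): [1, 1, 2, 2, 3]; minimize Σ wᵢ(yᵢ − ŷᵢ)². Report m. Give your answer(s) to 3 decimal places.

m = -2.936

Normal-equation sums: Σwᵢ·x·x = 483.
And Σwᵢ·x·y = -1418.
Normal equations: [[483]]·[m]ᵀ = [-1418]ᵀ.
m = (-1418)/483 = -2.93582.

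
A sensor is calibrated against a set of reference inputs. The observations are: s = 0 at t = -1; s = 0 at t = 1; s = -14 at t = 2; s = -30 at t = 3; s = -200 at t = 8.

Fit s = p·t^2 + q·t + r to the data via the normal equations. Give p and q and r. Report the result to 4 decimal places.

p = -2.9617, q = -1.5903, r = 2.1297

The normal system MᵀM·[p, q, r]ᵀ = Mᵀs is [[4195, 547, 79]; [547, 79, 13]; [79, 13, 5]]·[p, q, r]ᵀ = [-13126, -1718, -244]ᵀ.
Row-reducing yields p = -61103/20631, q = -32809/20631, r = 14646/6877.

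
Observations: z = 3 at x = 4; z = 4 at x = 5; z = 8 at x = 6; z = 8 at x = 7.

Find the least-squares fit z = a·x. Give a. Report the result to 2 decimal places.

Entries of MᵀM: Σx·x = 126.
And Σx·z = 136.
a = 136/126 = 1.07937.

a = 1.08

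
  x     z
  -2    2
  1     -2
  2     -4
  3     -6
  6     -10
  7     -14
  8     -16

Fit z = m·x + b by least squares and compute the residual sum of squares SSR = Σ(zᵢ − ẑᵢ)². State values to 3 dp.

With design matrix A, AᵀA = [[167, 25]; [25, 7]] and Aᵀz = [-318, -50]ᵀ.
det = 167·7 − 25² = 544.
m = ((-318)·7 − 25·(-50))/544 = -61/34; b = (167·(-50) − 25·(-318))/544 = -25/34.
Residuals: -29/34, 9/17, 11/34, 2/17, 3/2, -12/17, -31/34; SSR = 80/17.

SSR = 4.706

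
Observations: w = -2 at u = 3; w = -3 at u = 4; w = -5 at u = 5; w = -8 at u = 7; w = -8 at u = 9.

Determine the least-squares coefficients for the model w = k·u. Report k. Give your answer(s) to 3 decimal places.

k = -0.950

With design matrix M, MᵀM = [[180]] and Mᵀw = [-171]ᵀ.
Hence k = -171 / 180 ≈ -0.95.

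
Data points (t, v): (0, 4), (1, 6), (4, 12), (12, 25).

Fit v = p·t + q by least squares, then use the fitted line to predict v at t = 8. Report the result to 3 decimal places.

v̂ = 18.268

The normal equations are: 161·p + 17·q = 354;  17·p + 4·q = 47.
Eliminating q: 4·(row 1) − 17·(row 2) gives 355·p = 4·354 − 17·47 = 617, so p = 617/355.
Then q = (47 − 17·(617/355))/4 = 1549/355.
At t = 8: v̂ = (617/355)·(8) + (1549/355)·(1) = 1297/71.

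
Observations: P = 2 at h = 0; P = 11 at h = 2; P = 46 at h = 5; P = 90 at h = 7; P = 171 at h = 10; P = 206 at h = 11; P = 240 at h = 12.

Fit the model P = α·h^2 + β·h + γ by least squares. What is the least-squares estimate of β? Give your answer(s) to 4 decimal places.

Setting ∂/∂α … = 0 gives: 48419·α + 4535·β + 443·γ = 82190;  4535·α + 443·β + 47·γ = 7738;  443·α + 47·β + 7·γ = 766.
Solving the 3×3 system (Gaussian elimination) gives α = 107869/70896, β = 122639/70896, γ = 2251/1477.

β = 1.7298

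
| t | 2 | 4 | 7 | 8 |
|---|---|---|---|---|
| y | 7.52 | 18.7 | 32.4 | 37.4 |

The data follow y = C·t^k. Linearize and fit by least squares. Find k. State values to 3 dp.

With ln yᵢ as the transformed response and ln tᵢ as the regressor:
Sums: Σln t = 6.1048, Σ(ln t)² = 10.5129, Σln y = 12.0459, Σln t·ln y = 19.7575.
Normal system: [[10.5129, 6.1048]; [6.1048, 4]]·[k, ln C]ᵀ = [19.7575, 12.0459]ᵀ.
Solving (det = 4.7831): k = 1.14824, ln C = 1.25904.

k = 1.148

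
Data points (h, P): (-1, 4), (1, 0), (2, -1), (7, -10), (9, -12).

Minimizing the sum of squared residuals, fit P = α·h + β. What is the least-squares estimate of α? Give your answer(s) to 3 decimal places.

Compute the Gram sums: Σh·h = 136, Σh = 18, Σ1 = 5.
Right-hand side: Σh·P = -184, ΣP = -19.
Eliminating β: 5·(row 1) − 18·(row 2) gives 356·α = 5·(-184) − 18·(-19) = -578, so α = -289/178.
Then β = ((-19) − 18·(-289/178))/5 = 182/89.

α = -1.624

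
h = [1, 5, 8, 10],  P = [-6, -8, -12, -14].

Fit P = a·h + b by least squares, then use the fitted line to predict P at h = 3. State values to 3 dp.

Entries of AᵀA: Σh·h = 190, Σh = 24, Σ1 = 4.
And Σh·P = -282, ΣP = -40.
Normal equations: [[190, 24]; [24, 4]]·[a, b]ᵀ = [-282, -40]ᵀ.
Eliminating b: 4·(row 1) − 24·(row 2) gives 184·a = 4·(-282) − 24·(-40) = -168, so a = -21/23.
Then b = ((-40) − 24·(-21/23))/4 = -104/23.
At h = 3: P̂ = (-21/23)·(3) + (-104/23)·(1) = -167/23.

P̂ = -7.261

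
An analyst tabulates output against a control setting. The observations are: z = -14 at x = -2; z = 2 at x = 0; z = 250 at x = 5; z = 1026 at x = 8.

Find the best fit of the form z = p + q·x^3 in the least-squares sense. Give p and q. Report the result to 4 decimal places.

Setting ∂/∂p … = 0 gives: 4·p + 629·q = 1264;  629·p + 277833·q = 556674.
(Σ1 = 4, Σx^3 = 629, Σx^3·x^3 = 277833, Σz = 1264, Σx^3·z = 556674.)
Eliminating q: 277833·(row 1) − 629·(row 2) gives 715691·p = 277833·1264 − 629·556674 = 1032966, so p = 27918/19343.
Then q = (556674 − 629·(27918/19343))/277833 = 1431640/715691.

p = 1.4433, q = 2.0004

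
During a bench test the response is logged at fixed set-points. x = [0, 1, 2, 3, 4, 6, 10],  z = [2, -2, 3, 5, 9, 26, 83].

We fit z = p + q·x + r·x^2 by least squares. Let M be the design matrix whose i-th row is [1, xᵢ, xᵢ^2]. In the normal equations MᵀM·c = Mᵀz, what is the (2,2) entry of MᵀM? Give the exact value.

Row 2 ↔ basis x, column 2 ↔ basis x, so (MᵀM)_{2,2} = Σᵢ (x)·(x) = (0)·(0) + (1)·(1) + (2)·(2) + (3)·(3) + (4)·(4) + (6)·(6) + (10)·(10) = 166.

166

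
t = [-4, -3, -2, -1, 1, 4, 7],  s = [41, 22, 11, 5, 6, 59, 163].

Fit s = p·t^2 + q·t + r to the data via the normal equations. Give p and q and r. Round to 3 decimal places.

With design matrix M, MᵀM = [[3012, 308, 96]; [308, 96, 2]; [96, 2, 7]] and Mᵀs = [9840, 1126, 307]ᵀ.
Inverting the 3×3 Gram matrix, [p, q, r]ᵀ = [9781/3304, 7191/3304, 4355/1652]ᵀ.

p = 2.960, q = 2.176, r = 2.636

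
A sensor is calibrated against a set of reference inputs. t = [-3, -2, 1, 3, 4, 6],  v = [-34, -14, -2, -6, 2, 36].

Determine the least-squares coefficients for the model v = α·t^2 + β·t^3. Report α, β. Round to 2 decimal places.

XᵀX·[α, β]ᵀ = Xᵀv reads: 1731·α + 8769·β = 910;  8769·α + 52275·β = 8770.
Eliminating β: 52275·(row 1) − 8769·(row 2) gives 13592664·α = 52275·910 − 8769·8770 = -29333880, so α = -135805/62929.
Then β = (8770 − 8769·(-135805/62929))/52275 = 100015/188787.

α = -2.16, β = 0.53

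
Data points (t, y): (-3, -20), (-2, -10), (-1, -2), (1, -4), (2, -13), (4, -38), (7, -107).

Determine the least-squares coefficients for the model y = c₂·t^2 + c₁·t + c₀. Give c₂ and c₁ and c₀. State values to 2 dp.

Normal-equation sums: Σt^2·t^2 = 2772, Σt^2·t = 380, Σt^2 = 84, Σt·t = 84, Σt = 8, Σ1 = 7.
And Σt^2·y = -6129, Σt·y = -849, Σy = -194.
Row-reducing yields c₂ = -93085/44968, c₁ = -3381/6424, c₀ = -25547/11242.

c₂ = -2.07, c₁ = -0.53, c₀ = -2.27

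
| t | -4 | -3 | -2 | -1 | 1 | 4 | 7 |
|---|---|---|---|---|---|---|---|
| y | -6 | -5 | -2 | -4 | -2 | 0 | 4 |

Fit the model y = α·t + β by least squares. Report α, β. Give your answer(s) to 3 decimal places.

From the data, Σt·t = 96, Σt = 2, Σ1 = 7.
Right-hand side: Σt·y = 73, Σy = -15.
AᵀA·[α, β]ᵀ = Aᵀy becomes [[96, 2]; [2, 7]]·[α, β]ᵀ = [73, -15]ᵀ.
Eliminating β: 7·(row 1) − 2·(row 2) gives 668·α = 7·73 − 2·(-15) = 541, so α = 541/668.
Then β = ((-15) − 2·(541/668))/7 = -793/334.

α = 0.810, β = -2.374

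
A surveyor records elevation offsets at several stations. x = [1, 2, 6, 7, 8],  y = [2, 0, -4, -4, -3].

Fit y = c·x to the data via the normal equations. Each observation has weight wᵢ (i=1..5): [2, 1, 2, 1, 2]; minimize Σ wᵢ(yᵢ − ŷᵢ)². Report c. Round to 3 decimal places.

From the data, Σwᵢ·x·x = 255.
For AᵀWy: Σwᵢ·x·y = -120.
So AᵀWA·[c]ᵀ = AᵀWy: [[255]]·[c]ᵀ = [-120]ᵀ.
c = (-120)/255 = -0.470588.

c = -0.471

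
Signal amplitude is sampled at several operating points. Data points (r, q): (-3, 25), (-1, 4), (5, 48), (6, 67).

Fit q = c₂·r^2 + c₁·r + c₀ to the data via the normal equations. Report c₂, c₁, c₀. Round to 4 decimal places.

Forming XᵀX = [[2003, 313, 71]; [313, 71, 7]; [71, 7, 4]] and Xᵀq = [3841, 563, 144]ᵀ gives XᵀX·[c₂, c₁, c₀]ᵀ = Xᵀq.
Solving the 3×3 system (Gaussian elimination) gives c₂ = 2239/1068, c₁ = -7699/5340, c₀ = 1167/890.

c₂ = 2.0964, c₁ = -1.4418, c₀ = 1.3112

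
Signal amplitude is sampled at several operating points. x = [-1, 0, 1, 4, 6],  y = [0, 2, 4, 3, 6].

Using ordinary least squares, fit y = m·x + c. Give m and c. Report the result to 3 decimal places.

m = 0.647, c = 1.706

Compute the Gram sums: Σx·x = 54, Σx = 10, Σ1 = 5.
Right-hand side: Σx·y = 52, Σy = 15.
Normal equations: [[54, 10]; [10, 5]]·[m, c]ᵀ = [52, 15]ᵀ.
Eliminating c: 5·(row 1) − 10·(row 2) gives 170·m = 5·52 − 10·15 = 110, so m = 11/17.
Then c = (15 − 10·(11/17))/5 = 29/17.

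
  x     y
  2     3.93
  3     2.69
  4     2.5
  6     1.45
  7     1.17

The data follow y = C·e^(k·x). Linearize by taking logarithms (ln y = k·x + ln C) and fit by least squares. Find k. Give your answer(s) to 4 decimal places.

Let Y = ln y. Fitting Y = k·x + ln C by least squares:
Σx = 22.0000, Σ(x)² = 114.0000, Σln y = 3.8030, Σx·ln y = 12.6995.
Equations: 114.0000·k + 22.0000·ln C = 12.6995;  22.0000·k + 5·ln C = 3.8030.
Solving (det = 86.0000): k = -0.23453, ln C = 1.79253.

k = -0.2345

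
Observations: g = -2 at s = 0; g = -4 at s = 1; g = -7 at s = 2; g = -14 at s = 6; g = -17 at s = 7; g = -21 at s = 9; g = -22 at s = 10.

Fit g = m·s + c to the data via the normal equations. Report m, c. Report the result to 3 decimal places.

From the data, Σs·s = 271, Σs = 35, Σ1 = 7.
And Σs·g = -630, Σg = -87.
So MᵀM·[m, c]ᵀ = Mᵀg: [[271, 35]; [35, 7]]·[m, c]ᵀ = [-630, -87]ᵀ.
det = 271·7 − 35² = 672.
m = ((-630)·7 − 35·(-87))/672 = -65/32; c = (271·(-87) − 35·(-630))/672 = -509/224.

m = -2.031, c = -2.272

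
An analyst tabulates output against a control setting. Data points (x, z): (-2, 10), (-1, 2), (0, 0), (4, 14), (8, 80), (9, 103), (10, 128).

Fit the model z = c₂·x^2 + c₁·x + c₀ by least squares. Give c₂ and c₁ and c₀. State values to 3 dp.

Setting ∂/∂c₂ … = 0 gives: 20930·c₂ + 2296·c₁ + 266·c₀ = 26529;  2296·c₂ + 266·c₁ + 28·c₀ = 2881;  266·c₂ + 28·c₁ + 7·c₀ = 337.
(Σx^2·x^2 = 20930, Σx^2·x = 2296, Σx^2 = 266, Σx·x = 266, Σx = 28, Σ1 = 7, Σx^2·z = 26529, Σx·z = 2881, Σz = 337.)
Inverting the 3×3 Gram matrix, [c₂, c₁, c₀]ᵀ = [1459/966, -22615/10626, -1306/1771]ᵀ.

c₂ = 1.510, c₁ = -2.128, c₀ = -0.737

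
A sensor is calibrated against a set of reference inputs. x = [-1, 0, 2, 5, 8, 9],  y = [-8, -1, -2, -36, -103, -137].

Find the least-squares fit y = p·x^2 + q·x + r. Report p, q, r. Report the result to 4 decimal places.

p = -2.0773, q = 3.7517, r = -1.6271

The normal system MᵀM·[p, q, r]ᵀ = Mᵀy is [[11299, 1373, 175]; [1373, 175, 23]; [175, 23, 6]]·[p, q, r]ᵀ = [-18605, -2233, -287]ᵀ.
Row-reducing yields p = -93229/44880, q = 15307/4080, r = -12171/7480.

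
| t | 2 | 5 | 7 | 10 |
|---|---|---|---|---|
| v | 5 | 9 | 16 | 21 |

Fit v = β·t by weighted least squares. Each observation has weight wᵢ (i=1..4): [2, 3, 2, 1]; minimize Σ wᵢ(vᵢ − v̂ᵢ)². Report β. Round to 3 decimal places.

β = 2.096

Compute the Gram sums: Σwᵢ·t·t = 281.
For MᵀWv: Σwᵢ·t·v = 589.
β = 589/281 = 2.09609.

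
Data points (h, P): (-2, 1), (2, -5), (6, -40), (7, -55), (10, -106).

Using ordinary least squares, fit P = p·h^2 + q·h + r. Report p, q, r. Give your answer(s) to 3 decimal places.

Forming XᵀX = [[13729, 1559, 193]; [1559, 193, 23]; [193, 23, 5]] and XᵀP = [-14751, -1697, -205]ᵀ gives XᵀX·[p, q, r]ᵀ = XᵀP.
Inverting the 3×3 Gram matrix, [p, q, r]ᵀ = [-7046/7581, -22633/15162, 8807/5054]ᵀ.

p = -0.929, q = -1.493, r = 1.743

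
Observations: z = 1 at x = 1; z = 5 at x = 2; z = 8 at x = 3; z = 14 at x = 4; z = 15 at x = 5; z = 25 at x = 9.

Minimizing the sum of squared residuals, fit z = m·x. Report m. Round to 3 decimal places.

MᵀM·[m]ᵀ = Mᵀz reads: 136·m = 391.
m = 391/136 = 2.875.

m = 2.875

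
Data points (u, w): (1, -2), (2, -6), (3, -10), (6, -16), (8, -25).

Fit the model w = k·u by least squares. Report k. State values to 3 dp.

k = -2.982

MᵀM·[k]ᵀ = Mᵀw reads: 114·k = -340.
(Σu·u = 114, Σu·w = -340.)
k = (-340)/114 = -2.98246.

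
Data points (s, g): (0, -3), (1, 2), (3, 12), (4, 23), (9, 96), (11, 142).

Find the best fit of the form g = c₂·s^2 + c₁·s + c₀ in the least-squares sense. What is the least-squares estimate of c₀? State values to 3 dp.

c₀ = -2.127

Normal-equation sums: Σs^2·s^2 = 21540, Σs^2·s = 2152, Σs^2 = 228, Σs·s = 228, Σs = 28, Σ1 = 6.
Right-hand side: Σs^2·g = 25436, Σs·g = 2556, Σg = 272.
Normal equations: [[21540, 2152, 228]; [2152, 228, 28]; [228, 28, 6]]·[c₂, c₁, c₀]ᵀ = [25436, 2556, 272]ᵀ.
Solving the 3×3 system (Gaussian elimination) gives c₂ = 873/869, c₁ = 1729/869, c₀ = -168/79.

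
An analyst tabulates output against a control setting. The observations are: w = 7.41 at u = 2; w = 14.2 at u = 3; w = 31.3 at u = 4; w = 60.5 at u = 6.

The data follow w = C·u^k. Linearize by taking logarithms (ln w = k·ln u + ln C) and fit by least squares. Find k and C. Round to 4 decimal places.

Let Y = ln w. Fitting Y = k·ln u + ln C by least squares:
Sums: Σln u = 4.9698, Σ(ln u)² = 6.8196, Σln w = 12.2023, Σln u·ln w = 16.4280.
Normal system: [[6.8196, 4.9698]; [4.9698, 4]]·[k, ln C]ᵀ = [16.4280, 12.2023]ᵀ.
Solving (det = 2.5794): k = 1.96498, ln C = 0.60918, so C = exp(0.60918) = 1.83893.

k = 1.9650, C = 1.8389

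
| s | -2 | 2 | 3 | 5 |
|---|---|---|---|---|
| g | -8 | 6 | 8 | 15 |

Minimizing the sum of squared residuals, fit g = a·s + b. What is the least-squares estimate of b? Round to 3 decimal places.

b = -1.288

The normal system AᵀA·[a, b]ᵀ = Aᵀg is [[42, 8]; [8, 4]]·[a, b]ᵀ = [127, 21]ᵀ.
Determinant 42·4 − 8² = 104.
a = (127·4 − 8·21)/104 = 85/26; b = (42·21 − 8·127)/104 = -67/52.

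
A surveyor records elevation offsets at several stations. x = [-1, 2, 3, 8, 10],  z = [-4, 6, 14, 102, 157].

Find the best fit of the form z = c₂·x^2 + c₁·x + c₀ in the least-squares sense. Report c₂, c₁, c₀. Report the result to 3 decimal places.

c₂ = 1.434, c₁ = 1.723, c₀ = -3.642

Setting ∂/∂c₂ … = 0 gives: 14194·c₂ + 1546·c₁ + 178·c₀ = 22374;  1546·c₂ + 178·c₁ + 22·c₀ = 2444;  178·c₂ + 22·c₁ + 5·c₀ = 275.
Inverting the 3×3 Gram matrix, [c₂, c₁, c₀]ᵀ = [5921/4128, 7111/4128, -1253/344]ᵀ.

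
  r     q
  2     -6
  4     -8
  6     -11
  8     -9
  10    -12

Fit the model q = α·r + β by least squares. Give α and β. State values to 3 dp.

α = -0.650, β = -5.300

Normal-equation sums: Σr·r = 220, Σr = 30, Σ1 = 5.
For Xᵀq: Σr·q = -302, Σq = -46.
XᵀX·[α, β]ᵀ = Xᵀq becomes [[220, 30]; [30, 5]]·[α, β]ᵀ = [-302, -46]ᵀ.
det = 220·5 − 30² = 200.
α = ((-302)·5 − 30·(-46))/200 = -13/20; β = (220·(-46) − 30·(-302))/200 = -53/10.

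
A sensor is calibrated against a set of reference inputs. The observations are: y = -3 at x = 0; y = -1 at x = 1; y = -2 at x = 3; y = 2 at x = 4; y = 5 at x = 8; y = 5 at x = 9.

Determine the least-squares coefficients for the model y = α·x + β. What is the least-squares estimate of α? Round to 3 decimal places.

Entries of MᵀM: Σx·x = 171, Σx = 25, Σ1 = 6.
And Σx·y = 86, Σy = 6.
So MᵀM·[α, β]ᵀ = Mᵀy: [[171, 25]; [25, 6]]·[α, β]ᵀ = [86, 6]ᵀ.
Eliminating β: 6·(row 1) − 25·(row 2) gives 401·α = 6·86 − 25·6 = 366, so α = 366/401.
Then β = (6 − 25·(366/401))/6 = -1124/401.

α = 0.913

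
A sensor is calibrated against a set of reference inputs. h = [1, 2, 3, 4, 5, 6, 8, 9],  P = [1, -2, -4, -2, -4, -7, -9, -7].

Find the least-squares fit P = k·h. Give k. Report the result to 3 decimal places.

k = -0.932

Setting ∂/∂k … = 0 gives: 236·k = -220.
(Σh·h = 236, Σh·P = -220.)
k = (-220)/236 = -0.932203.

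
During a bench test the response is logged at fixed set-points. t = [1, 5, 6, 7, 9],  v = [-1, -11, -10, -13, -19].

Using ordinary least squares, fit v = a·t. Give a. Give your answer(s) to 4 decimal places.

a = -1.9688

Setting ∂/∂a … = 0 gives: 192·a = -378.
(Σt·t = 192, Σt·v = -378.)
a = (-378)/192 = -1.96875.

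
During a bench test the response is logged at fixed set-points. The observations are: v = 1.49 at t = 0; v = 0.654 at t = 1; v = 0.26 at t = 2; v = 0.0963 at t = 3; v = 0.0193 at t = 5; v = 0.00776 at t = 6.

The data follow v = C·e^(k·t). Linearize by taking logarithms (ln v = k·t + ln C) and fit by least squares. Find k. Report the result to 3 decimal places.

k = -0.878

Linearized form: ln v = k·t + ln C. From the 6 transformed points,
Sums: Σt = 17.0000, Σ(t)² = 75.0000, Σln v = -12.5197, Σt·ln v = -59.0305.
Normal system: [[75.0000, 17.0000]; [17.0000, 6]]·[k, ln C]ᵀ = [-59.0305, -12.5197]ᵀ.
Slope k = (n·Σt·ln v − Σt·Σln v)/(n·Σ(t)² − (Σt)²) = (6·-59.0305 − 17.0000·-12.5197)/161.0000 = -0.87794; ln C = (Σln v − k·Σt)/n = 0.40090.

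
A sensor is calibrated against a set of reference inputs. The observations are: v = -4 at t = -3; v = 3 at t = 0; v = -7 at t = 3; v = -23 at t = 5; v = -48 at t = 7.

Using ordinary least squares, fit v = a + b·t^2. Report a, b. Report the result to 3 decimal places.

From the data, Σ1 = 5, Σt^2 = 92, Σt^2·t^2 = 3188.
And Σv = -79, Σt^2·v = -3026.
So XᵀX·[a, b]ᵀ = Xᵀv: [[5, 92]; [92, 3188]]·[a, b]ᵀ = [-79, -3026]ᵀ.
Determinant 5·3188 − 92² = 7476.
a = ((-79)·3188 − 92·(-3026))/7476 = 6635/1869; b = (5·(-3026) − 92·(-79))/7476 = -3931/3738.

a = 3.550, b = -1.052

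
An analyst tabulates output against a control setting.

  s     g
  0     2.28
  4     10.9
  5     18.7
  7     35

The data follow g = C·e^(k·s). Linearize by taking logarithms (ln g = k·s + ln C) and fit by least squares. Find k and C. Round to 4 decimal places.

k = 0.3961, C = 2.3162

Taking logs, ln g = k·s + ln C, so regress ln g on s.
Σs = 16.0000, Σ(s)² = 90.0000, Σln g = 9.6968, Σs·ln g = 49.0851.
Equations: 90.0000·k + 16.0000·ln C = 49.0851;  16.0000·k + 4·ln C = 9.6968.
Slope k = (n·Σs·ln g − Σs·Σln g)/(n·Σ(s)² − (Σs)²) = (4·49.0851 − 16.0000·9.6968)/104.0000 = 0.39607; ln C = (Σln g − k·Σs)/n = 0.83992, so C = exp(0.83992) = 2.31617.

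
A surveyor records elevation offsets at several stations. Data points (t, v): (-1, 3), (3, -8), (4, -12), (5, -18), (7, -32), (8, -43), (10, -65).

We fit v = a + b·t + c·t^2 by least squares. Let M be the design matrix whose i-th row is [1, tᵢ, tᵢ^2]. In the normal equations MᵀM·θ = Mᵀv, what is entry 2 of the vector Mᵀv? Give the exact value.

Entry 2 ↔ basis t, so (Mᵀv)_{2} = Σᵢ (t)·vᵢ = (-1)·(3) + (3)·(-8) + (4)·(-12) + (5)·(-18) + (7)·(-32) + (8)·(-43) + (10)·(-65) = -1383.

-1383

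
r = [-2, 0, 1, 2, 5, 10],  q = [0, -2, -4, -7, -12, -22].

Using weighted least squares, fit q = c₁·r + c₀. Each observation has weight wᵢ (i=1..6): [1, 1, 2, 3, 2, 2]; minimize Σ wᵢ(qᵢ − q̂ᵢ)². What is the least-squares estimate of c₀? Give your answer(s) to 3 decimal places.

c₀ = -2.768

The normal equations are: 268·c₁ + 36·c₀ = -610;  36·c₁ + 11·c₀ = -99.
(Σwᵢ·r·r = 268, Σwᵢ·r = 36, Σwᵢ·1 = 11, Σwᵢ·r·q = -610, Σwᵢ·q = -99.)
Determinant 268·11 − 36² = 1652.
c₁ = ((-610)·11 − 36·(-99))/1652 = -1573/826; c₀ = (268·(-99) − 36·(-610))/1652 = -1143/413.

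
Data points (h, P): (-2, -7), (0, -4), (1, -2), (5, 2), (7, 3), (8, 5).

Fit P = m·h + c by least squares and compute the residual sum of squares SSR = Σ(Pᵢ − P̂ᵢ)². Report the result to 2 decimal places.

Compute the Gram sums: Σh·h = 143, Σh = 19, Σ1 = 6.
Moment sums: Σh·P = 83, ΣP = -3.
Δ = 143·6 − 19² = 497.
m = (83·6 − 19·(-3))/497 = 555/497; c = (143·(-3) − 19·83)/497 = -2006/497.
Residuals: -363/497, 18/497, 457/497, 225/497, -388/497, 51/497; SSR = 1096/497.

SSR = 2.21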